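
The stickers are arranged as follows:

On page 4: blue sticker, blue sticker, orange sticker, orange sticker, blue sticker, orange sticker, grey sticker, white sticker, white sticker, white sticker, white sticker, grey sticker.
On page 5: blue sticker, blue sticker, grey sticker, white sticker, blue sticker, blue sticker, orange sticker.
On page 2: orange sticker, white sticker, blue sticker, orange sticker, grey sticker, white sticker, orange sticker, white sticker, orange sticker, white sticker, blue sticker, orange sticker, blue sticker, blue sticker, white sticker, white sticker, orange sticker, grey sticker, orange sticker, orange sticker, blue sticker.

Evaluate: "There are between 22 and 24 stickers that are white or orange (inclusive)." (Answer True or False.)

True

stickers that are white or orange: 23.
The claim requires 22 ≤ 23 ≤ 24, which holds.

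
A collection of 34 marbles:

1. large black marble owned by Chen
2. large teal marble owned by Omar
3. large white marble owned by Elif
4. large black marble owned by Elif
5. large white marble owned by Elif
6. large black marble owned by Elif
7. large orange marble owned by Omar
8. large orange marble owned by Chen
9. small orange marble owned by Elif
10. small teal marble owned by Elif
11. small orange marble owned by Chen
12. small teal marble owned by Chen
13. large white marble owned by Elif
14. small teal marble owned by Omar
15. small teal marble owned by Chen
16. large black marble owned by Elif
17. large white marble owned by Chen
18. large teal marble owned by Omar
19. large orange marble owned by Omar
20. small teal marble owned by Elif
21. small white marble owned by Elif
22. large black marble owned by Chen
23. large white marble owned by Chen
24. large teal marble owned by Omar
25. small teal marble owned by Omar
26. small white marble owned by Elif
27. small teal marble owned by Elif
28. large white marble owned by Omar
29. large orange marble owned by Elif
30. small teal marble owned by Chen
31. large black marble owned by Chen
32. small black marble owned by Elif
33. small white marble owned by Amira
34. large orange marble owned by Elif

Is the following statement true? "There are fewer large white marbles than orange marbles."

large white marbles: 6.
orange marbles: 7.
The claim requires 6 < 7, which holds.

True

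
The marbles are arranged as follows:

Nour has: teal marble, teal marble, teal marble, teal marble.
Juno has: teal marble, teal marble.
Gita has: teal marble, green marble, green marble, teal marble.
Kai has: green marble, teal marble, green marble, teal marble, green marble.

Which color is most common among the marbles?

Counts by color: teal 10, green 5.
The maximum is 10, held uniquely by teal.

teal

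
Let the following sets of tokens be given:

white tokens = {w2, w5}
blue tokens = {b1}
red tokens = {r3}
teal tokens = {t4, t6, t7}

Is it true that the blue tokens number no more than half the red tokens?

False

|blue tokens| = 1.
|red tokens| = 1.
The claim requires 2 × 1 = 2 ≤ 1, which does not hold.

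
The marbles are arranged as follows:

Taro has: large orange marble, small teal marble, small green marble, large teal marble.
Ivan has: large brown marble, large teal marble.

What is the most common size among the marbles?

large

Counts by size: large 4, small 2.
The maximum is 4, held uniquely by large.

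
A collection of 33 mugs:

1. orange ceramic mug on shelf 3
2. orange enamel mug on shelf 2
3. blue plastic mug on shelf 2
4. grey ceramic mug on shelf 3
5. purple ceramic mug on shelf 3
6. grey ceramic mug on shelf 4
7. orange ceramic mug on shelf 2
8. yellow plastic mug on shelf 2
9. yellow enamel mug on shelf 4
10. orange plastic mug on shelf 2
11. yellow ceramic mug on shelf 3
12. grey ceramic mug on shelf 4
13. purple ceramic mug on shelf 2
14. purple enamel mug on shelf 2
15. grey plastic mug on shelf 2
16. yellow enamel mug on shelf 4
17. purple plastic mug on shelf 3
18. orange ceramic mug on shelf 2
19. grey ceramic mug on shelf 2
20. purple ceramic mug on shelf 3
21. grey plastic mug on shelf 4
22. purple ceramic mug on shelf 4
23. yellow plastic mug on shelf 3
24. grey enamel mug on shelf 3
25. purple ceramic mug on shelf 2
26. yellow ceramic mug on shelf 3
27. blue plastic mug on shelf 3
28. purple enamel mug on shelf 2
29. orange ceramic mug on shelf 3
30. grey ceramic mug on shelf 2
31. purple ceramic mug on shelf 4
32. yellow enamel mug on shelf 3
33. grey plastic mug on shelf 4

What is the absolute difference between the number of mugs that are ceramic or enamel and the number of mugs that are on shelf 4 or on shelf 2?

3

mugs that are ceramic or enamel: 24. mugs on shelf 4 or on shelf 2: 21.
|24 − 21| = 24 − 21 = 3.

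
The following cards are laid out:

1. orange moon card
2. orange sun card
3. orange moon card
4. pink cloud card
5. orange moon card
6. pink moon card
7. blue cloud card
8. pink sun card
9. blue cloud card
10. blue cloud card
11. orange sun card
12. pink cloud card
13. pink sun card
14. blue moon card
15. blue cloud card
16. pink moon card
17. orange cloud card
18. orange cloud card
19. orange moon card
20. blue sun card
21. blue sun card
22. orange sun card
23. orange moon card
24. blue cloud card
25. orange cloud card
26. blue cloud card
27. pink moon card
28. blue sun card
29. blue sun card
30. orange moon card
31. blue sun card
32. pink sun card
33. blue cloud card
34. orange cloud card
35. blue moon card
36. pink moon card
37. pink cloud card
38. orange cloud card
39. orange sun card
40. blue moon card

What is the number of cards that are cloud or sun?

27

cloud: 15; sun: 12; together 15 + 12 = 27.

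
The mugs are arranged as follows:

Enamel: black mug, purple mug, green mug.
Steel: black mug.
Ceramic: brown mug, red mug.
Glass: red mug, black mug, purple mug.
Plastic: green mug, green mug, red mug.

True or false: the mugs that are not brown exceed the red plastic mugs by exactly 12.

|mugs that are not brown| = 11.
|red plastic mugs| = 1.
The claim requires 11 − 1 (= 10) to equal 12, which does not hold.

False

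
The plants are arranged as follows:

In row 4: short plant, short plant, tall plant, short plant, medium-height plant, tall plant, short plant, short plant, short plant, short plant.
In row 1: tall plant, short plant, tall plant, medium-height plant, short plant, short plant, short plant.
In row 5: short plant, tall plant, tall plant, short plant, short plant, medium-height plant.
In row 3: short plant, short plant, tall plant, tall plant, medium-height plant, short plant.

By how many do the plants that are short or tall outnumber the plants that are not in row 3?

2

plants that are short or tall: 25.
plants that are not in row 3: 23.
25 − 23 = 2.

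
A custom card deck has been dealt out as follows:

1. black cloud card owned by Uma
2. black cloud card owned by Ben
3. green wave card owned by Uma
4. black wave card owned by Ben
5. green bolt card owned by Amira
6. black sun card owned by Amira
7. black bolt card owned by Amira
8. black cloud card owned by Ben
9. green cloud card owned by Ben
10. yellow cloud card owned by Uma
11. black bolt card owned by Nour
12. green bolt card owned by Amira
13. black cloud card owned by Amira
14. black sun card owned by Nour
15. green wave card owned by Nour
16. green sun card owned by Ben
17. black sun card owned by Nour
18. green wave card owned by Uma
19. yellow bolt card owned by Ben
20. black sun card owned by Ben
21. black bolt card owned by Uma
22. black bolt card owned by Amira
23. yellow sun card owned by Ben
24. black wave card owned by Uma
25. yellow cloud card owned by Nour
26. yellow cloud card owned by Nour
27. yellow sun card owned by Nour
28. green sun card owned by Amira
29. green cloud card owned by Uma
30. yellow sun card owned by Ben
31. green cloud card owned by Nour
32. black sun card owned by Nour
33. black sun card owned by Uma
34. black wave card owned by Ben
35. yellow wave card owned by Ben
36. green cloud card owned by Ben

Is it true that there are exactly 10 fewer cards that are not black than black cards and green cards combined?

cards that are not black: 19.
black cards: 17; green cards: 11; combined: 17 + 11 = 28.
The claim requires 28 − 19 (= 9) to equal 10, which does not hold.

False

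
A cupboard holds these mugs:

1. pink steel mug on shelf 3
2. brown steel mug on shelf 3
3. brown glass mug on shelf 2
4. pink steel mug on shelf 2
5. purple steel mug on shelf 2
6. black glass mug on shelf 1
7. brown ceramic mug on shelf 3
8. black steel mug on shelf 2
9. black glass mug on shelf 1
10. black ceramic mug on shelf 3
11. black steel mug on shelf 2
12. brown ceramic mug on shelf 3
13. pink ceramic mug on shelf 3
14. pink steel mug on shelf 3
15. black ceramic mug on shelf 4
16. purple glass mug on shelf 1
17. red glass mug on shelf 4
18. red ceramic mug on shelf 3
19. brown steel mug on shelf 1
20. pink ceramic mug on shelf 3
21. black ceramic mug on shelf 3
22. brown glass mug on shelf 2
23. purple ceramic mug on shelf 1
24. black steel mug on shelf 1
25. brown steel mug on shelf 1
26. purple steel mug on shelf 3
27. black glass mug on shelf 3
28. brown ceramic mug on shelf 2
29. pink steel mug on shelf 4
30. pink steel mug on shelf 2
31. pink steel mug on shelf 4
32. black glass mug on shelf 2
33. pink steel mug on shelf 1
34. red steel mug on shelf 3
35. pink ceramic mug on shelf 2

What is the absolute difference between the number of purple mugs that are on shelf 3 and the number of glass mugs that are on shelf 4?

0

purple mugs on shelf 3: 1. glass mugs on shelf 4: 1.
|1 − 1| = 1 − 1 = 0.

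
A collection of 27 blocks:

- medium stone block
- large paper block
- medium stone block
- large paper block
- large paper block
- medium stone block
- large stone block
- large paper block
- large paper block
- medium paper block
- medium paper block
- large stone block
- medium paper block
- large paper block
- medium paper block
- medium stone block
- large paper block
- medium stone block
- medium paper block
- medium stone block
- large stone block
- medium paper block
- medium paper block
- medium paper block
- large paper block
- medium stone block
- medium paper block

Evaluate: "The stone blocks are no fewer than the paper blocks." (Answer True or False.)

stone blocks: 10.
paper blocks: 17.
The claim requires 10 ≥ 17, which does not hold.

False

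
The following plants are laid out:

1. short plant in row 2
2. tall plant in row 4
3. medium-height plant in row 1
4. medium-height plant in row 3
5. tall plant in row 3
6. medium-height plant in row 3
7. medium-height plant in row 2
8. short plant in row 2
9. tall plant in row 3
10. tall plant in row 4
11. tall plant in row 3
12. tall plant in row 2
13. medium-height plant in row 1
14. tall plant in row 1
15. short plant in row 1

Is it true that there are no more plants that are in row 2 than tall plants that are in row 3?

There are 4 plants in row 2.
There are 3 tall plants in row 3.
The claim requires 4 ≤ 3, which does not hold.

False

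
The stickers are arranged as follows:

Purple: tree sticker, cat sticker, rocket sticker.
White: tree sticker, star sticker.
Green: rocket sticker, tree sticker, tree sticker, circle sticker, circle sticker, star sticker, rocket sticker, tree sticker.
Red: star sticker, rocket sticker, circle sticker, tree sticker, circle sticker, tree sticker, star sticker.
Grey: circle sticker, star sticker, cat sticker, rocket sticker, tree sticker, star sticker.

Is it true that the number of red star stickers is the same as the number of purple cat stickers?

There are 2 red star stickers.
There is 1 purple cat sticker.
The claim requires 2 = 1, which does not hold.

False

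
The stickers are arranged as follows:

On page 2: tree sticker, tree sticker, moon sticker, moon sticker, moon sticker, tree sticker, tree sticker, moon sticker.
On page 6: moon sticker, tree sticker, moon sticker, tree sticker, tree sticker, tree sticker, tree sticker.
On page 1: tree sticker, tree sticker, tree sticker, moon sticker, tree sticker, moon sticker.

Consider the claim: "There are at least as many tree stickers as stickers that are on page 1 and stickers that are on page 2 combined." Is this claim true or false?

There are 13 tree stickers.
stickers on page 1: 6; stickers on page 2: 8; combined: 6 + 8 = 14.
The claim requires 13 ≥ 14, which does not hold.

False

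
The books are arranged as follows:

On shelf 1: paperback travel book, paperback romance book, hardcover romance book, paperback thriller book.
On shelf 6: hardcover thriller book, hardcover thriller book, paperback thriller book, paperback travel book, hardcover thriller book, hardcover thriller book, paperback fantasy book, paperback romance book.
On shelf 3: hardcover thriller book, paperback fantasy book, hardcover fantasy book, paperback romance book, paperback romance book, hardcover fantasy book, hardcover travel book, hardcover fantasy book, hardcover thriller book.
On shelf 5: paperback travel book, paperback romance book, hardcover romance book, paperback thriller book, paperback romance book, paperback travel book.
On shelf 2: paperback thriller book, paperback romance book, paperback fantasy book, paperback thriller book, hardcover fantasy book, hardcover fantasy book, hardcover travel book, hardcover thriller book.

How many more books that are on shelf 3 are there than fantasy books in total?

1

books on shelf 3: 9.
fantasy books: 8.
9 − 8 = 1.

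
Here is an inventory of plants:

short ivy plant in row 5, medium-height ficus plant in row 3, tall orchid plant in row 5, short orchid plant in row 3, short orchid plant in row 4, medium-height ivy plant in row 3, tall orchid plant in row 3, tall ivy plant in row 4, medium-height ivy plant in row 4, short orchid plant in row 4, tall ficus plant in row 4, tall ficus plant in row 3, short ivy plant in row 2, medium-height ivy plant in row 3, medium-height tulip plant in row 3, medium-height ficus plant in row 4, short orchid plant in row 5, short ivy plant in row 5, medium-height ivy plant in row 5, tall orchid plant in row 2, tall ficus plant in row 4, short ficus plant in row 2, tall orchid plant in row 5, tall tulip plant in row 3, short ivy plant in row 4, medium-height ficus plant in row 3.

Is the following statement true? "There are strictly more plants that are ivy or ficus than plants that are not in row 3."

|plants that are ivy or ficus| = 16.
|plants that are not in row 3| = 17.
The claim requires 16 > 17, which does not hold.

False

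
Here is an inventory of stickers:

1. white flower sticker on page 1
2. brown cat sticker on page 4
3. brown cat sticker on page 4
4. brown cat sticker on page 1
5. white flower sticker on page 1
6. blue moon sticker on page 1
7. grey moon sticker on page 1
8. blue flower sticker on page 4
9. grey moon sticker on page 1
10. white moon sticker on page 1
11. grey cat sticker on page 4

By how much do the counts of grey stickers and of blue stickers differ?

grey stickers: 3. blue stickers: 2.
|3 − 2| = 3 − 2 = 1.

1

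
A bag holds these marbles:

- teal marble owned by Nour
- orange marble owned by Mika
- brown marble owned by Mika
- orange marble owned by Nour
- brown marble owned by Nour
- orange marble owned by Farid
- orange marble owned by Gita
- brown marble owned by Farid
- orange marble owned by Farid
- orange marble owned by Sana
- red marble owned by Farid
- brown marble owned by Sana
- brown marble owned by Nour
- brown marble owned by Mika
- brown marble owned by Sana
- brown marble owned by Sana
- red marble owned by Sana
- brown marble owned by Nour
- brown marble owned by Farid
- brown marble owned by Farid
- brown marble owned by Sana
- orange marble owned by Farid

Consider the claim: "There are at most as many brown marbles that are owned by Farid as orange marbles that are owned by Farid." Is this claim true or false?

True

|brown marbles owned by Farid| = 3.
|orange marbles owned by Farid| = 3.
The claim requires 3 ≤ 3, which holds.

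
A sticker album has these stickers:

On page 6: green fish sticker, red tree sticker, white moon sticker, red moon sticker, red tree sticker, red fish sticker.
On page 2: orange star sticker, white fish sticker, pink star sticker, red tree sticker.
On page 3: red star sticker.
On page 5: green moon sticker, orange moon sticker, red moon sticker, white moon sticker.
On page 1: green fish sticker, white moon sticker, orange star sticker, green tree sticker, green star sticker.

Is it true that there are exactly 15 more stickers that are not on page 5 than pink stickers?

True

|stickers that are not on page 5| = 16.
|pink stickers| = 1.
The claim requires 16 − 1 (= 15) to equal 15, which holds.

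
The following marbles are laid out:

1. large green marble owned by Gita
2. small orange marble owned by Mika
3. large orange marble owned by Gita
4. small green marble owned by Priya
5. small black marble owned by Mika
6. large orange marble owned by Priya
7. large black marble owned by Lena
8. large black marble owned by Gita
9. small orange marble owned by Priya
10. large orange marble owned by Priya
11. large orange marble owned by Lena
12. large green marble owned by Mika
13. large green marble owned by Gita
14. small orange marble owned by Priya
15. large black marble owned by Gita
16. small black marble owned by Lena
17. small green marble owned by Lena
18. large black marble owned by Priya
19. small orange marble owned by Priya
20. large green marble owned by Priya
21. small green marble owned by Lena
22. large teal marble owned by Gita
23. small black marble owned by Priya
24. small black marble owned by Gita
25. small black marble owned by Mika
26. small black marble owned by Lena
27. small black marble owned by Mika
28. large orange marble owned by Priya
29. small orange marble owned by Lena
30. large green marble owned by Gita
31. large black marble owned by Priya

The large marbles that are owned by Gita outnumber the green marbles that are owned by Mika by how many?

6

large marbles owned by Gita: 7.
green marbles owned by Mika: 1.
7 − 1 = 6.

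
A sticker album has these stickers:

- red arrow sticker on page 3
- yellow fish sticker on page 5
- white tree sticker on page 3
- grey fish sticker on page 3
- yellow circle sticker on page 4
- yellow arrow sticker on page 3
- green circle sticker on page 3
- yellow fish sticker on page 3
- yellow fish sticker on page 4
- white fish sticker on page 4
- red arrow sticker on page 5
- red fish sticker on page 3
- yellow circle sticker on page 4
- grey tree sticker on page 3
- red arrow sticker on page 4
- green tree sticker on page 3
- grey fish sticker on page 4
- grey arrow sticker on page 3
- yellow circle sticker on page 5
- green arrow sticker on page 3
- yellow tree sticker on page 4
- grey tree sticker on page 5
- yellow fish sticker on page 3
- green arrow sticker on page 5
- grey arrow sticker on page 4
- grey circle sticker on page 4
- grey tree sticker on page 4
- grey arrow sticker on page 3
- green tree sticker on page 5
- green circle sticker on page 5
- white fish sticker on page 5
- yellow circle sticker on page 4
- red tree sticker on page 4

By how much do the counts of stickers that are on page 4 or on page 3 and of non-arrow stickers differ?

1

stickers on page 4 or on page 3: 25. non-arrow stickers: 24.
|25 − 24| = 25 − 24 = 1.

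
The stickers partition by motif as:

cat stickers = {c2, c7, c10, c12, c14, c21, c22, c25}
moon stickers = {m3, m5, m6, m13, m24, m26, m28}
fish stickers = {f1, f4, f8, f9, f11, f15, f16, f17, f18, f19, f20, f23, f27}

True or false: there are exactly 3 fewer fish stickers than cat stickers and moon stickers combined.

False

There are 13 fish stickers.
cat stickers: 8; moon stickers: 7; combined: 8 + 7 = 15.
The claim requires 15 − 13 (= 2) to equal 3, which does not hold.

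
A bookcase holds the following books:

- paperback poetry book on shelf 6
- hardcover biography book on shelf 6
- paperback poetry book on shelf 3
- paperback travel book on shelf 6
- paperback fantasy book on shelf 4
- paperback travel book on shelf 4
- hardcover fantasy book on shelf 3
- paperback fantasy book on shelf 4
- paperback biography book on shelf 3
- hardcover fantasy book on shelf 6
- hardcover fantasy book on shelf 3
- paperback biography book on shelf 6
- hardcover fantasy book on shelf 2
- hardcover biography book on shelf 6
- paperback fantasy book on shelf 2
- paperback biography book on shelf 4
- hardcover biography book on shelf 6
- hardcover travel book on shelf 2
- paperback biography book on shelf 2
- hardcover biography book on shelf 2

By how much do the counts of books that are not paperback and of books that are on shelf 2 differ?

books that are not paperback: 9. books on shelf 2: 5.
|9 − 5| = 9 − 5 = 4.

4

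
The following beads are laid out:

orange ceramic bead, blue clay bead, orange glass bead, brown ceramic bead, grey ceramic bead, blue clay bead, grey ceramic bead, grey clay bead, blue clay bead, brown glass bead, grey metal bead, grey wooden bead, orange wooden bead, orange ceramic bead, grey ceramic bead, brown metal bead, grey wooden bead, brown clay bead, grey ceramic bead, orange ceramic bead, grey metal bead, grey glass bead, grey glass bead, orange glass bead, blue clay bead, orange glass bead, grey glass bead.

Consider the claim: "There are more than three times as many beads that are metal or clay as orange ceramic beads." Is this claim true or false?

False

There are 9 beads that are metal or clay.
There are 3 orange ceramic beads.
The claim requires 9 > 3 × 3 = 9, which does not hold.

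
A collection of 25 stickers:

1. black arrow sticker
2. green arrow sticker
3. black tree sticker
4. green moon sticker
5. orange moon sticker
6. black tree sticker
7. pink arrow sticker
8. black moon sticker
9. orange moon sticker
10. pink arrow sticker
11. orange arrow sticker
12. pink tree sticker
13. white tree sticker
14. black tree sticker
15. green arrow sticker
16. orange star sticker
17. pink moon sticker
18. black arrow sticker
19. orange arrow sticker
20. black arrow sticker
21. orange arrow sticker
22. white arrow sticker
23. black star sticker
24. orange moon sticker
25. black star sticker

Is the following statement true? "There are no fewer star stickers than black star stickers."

True

There are 3 star stickers.
There are 2 black star stickers.
The claim requires 3 ≥ 2, which holds.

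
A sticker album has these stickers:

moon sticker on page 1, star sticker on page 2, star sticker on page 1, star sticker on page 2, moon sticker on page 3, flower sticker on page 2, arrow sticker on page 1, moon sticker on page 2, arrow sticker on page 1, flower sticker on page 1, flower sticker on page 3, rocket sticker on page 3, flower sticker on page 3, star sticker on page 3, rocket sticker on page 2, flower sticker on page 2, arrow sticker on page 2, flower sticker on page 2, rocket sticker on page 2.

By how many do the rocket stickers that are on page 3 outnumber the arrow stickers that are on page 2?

rocket stickers on page 3: 1.
arrow stickers on page 2: 1.
1 − 1 = 0.

0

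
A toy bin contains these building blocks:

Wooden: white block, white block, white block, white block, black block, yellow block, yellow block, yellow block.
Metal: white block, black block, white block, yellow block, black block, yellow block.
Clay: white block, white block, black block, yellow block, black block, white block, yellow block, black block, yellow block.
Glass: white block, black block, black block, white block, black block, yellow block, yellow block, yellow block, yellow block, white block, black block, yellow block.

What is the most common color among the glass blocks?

yellow

Counts by color (restricted to glass blocks): yellow 5, black 4, white 3.
The maximum is 5, held uniquely by yellow.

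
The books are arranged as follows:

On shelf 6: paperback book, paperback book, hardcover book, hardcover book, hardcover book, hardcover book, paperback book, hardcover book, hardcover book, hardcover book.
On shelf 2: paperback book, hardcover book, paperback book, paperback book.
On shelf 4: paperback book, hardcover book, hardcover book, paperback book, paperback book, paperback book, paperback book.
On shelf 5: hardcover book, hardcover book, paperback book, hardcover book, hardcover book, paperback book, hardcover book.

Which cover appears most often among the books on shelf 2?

paperback

Counts by cover (restricted to books on shelf 2): paperback 3, hardcover 1.
The maximum is 3, held uniquely by paperback.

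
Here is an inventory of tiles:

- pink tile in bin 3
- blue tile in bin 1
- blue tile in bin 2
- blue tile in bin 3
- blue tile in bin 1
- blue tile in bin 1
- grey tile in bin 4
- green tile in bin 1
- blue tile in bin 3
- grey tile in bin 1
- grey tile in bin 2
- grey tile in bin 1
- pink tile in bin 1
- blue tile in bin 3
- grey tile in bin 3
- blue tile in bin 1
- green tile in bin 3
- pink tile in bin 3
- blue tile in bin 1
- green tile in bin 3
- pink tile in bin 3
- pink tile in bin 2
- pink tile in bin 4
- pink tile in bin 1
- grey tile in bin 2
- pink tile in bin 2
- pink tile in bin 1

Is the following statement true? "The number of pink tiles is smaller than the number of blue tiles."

pink tiles: 9.
blue tiles: 9.
The claim requires 9 < 9, which does not hold.

False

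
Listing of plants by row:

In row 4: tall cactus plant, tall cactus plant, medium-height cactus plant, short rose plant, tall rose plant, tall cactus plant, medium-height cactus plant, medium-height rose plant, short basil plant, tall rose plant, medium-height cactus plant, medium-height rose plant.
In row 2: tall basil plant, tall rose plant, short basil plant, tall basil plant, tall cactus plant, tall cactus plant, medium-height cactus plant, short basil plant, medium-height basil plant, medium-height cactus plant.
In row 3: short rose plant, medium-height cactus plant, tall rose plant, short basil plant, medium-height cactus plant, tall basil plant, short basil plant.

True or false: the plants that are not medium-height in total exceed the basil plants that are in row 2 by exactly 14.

There are 19 plants that are not medium-height.
There are 5 basil plants in row 2.
The claim requires 19 − 5 (= 14) to equal 14, which holds.

True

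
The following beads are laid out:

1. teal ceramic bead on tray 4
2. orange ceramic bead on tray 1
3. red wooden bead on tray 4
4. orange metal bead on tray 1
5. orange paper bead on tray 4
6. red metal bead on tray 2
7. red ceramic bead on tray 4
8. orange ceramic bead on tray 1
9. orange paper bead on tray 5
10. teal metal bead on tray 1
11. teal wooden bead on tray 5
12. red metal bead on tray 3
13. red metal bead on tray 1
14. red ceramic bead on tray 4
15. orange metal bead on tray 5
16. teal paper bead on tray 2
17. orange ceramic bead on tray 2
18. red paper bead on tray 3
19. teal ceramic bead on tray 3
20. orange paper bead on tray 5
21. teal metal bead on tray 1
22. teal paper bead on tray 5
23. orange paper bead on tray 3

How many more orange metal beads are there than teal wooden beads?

1

orange metal beads: 2.
teal wooden beads: 1.
2 − 1 = 1.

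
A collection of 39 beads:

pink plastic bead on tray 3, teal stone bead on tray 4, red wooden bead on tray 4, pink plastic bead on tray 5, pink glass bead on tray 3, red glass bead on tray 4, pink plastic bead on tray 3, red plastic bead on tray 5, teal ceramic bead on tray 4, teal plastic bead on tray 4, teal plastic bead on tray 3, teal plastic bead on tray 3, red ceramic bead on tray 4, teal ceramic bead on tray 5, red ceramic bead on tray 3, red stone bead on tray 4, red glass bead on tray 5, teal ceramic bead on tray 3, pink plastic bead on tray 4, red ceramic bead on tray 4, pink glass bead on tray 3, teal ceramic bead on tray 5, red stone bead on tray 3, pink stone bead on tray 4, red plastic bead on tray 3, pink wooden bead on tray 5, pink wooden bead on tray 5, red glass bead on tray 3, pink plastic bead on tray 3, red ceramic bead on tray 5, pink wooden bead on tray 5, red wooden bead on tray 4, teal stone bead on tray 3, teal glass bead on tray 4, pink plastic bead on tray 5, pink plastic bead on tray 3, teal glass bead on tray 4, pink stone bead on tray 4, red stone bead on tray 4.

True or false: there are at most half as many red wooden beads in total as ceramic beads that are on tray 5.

False

|red wooden beads| = 2.
|ceramic beads on tray 5| = 3.
The claim requires 2 × 2 = 4 ≤ 3, which does not hold.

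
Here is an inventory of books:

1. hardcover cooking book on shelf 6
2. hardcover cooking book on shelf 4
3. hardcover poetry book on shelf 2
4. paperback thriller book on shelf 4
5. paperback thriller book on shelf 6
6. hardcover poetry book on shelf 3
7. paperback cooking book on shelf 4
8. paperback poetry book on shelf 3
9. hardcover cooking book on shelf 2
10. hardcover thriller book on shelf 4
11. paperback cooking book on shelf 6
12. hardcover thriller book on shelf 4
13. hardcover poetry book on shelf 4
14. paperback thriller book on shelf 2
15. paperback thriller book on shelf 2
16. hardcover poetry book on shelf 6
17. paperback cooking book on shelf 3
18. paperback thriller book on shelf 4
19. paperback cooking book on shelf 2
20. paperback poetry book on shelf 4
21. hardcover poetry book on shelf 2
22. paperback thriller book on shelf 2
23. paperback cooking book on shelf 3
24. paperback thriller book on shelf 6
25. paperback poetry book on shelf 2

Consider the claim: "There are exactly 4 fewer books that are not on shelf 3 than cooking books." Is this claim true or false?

|books that are not on shelf 3| = 21.
|cooking books| = 8.
The claim requires 8 − 21 (= -13) to equal 4, which does not hold.

False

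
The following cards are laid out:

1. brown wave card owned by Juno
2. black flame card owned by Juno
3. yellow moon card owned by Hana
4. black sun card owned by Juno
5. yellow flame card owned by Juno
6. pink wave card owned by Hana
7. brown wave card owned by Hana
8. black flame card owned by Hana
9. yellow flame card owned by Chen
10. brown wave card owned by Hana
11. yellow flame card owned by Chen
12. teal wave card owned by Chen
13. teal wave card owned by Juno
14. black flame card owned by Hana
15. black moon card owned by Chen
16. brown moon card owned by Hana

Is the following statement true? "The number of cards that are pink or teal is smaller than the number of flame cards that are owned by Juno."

False

cards that are pink or teal: 3.
flame cards owned by Juno: 2.
The claim requires 3 < 2, which does not hold.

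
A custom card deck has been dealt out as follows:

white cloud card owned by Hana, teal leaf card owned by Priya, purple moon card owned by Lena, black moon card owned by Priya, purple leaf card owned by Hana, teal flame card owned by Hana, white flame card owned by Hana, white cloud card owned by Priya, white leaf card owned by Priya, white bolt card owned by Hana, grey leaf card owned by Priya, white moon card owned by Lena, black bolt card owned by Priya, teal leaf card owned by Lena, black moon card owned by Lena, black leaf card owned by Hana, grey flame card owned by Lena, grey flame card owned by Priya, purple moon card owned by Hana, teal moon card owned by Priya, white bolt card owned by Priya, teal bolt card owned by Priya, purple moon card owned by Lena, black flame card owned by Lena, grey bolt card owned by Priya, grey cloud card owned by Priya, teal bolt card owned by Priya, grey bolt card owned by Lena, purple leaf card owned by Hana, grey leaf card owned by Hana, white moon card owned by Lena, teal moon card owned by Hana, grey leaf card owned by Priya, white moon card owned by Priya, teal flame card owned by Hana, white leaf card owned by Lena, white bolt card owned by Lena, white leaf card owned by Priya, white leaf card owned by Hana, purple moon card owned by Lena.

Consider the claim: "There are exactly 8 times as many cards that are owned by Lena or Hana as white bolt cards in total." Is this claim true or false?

|cards owned by Lena or Hana| = 24.
|white bolt cards| = 3.
The claim requires 24 = 8 × 3 = 24, which holds.

True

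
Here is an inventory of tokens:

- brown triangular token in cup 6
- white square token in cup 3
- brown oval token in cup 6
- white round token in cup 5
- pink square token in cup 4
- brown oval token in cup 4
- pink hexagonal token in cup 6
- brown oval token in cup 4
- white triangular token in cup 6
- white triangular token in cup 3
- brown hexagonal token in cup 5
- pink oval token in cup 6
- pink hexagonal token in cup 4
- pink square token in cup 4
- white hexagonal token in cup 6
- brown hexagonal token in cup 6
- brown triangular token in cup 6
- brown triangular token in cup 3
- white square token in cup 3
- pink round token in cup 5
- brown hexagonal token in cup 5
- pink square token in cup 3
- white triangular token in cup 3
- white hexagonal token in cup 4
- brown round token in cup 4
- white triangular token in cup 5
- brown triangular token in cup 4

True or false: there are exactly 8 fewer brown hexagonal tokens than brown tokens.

True

|brown hexagonal tokens| = 3.
|brown tokens| = 11.
The claim requires 11 − 3 (= 8) to equal 8, which holds.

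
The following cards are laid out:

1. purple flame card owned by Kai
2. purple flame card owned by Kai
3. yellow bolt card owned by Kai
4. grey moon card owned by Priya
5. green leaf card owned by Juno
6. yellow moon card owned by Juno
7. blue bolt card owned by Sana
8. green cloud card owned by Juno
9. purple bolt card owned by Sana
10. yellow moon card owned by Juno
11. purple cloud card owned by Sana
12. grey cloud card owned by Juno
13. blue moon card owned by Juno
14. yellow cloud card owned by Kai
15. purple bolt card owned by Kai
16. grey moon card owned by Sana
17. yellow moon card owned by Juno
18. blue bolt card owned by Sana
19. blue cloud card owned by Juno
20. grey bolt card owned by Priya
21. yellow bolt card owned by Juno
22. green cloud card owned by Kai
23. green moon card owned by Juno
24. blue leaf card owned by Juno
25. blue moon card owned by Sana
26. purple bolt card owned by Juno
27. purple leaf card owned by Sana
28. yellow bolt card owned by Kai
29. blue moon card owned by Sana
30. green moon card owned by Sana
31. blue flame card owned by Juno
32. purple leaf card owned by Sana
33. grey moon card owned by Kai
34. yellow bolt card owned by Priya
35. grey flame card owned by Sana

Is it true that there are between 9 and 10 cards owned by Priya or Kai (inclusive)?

Count of cards owned by Priya or Kai: 11.
The claim requires 9 ≤ 11 ≤ 10, which does not hold.

False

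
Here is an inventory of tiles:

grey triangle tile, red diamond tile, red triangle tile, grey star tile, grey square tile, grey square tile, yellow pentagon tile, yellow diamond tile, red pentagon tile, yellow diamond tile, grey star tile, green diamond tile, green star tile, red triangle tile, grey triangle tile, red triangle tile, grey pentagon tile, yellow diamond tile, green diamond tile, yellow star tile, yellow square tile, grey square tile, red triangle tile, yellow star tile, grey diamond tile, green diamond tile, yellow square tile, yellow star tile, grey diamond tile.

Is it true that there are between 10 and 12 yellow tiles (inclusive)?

There are 9 yellow tiles.
The claim requires 10 ≤ 9 ≤ 12, which does not hold.

False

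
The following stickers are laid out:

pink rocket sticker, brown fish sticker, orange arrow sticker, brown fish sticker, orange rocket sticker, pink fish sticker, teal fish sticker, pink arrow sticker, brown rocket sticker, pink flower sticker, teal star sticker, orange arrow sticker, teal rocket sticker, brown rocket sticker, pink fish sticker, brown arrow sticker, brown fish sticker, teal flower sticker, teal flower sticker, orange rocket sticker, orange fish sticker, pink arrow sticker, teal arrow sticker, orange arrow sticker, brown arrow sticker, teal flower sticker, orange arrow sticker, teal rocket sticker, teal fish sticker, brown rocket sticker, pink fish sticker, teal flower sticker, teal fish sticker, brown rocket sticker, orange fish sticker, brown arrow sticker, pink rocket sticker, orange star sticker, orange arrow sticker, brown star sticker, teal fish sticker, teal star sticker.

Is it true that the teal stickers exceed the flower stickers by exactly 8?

|teal stickers| = 13.
|flower stickers| = 5.
The claim requires 13 − 5 (= 8) to equal 8, which holds.

True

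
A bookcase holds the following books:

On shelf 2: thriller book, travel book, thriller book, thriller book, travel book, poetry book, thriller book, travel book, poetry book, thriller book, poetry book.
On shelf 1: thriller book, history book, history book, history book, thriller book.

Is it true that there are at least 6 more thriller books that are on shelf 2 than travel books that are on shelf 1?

thriller books on shelf 2: 5.
travel books on shelf 1: 0.
The claim requires 5 − 0 = 5 ≥ 6, which does not hold.

False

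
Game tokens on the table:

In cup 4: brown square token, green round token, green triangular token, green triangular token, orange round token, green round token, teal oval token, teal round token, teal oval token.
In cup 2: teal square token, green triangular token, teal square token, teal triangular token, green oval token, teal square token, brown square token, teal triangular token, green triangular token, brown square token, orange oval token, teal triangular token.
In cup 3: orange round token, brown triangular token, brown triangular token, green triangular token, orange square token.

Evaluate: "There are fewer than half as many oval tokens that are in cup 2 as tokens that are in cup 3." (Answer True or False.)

True

oval tokens in cup 2: 2.
tokens in cup 3: 5.
The claim requires 2 × 2 = 4 < 5, which holds.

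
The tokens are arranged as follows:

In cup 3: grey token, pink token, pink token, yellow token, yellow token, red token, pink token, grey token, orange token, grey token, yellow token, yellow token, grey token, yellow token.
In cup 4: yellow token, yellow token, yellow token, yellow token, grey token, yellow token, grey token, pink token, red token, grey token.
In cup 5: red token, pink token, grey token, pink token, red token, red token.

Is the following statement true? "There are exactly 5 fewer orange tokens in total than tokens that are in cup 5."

True

|orange tokens| = 1.
|tokens in cup 5| = 6.
The claim requires 6 − 1 (= 5) to equal 5, which holds.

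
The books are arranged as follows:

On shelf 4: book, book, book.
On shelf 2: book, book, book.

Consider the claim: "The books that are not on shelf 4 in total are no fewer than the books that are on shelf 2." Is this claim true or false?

True

|books that are not on shelf 4| = 3.
|books on shelf 2| = 3.
The claim requires 3 ≥ 3, which holds.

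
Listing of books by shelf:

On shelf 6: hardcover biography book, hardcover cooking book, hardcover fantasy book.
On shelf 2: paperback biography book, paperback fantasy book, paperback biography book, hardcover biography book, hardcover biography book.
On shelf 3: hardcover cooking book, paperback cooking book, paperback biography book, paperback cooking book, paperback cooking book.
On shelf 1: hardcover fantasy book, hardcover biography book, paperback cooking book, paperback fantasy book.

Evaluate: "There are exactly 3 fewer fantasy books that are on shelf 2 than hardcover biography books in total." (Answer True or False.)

fantasy books on shelf 2: 1.
hardcover biography books: 4.
The claim requires 4 − 1 (= 3) to equal 3, which holds.

True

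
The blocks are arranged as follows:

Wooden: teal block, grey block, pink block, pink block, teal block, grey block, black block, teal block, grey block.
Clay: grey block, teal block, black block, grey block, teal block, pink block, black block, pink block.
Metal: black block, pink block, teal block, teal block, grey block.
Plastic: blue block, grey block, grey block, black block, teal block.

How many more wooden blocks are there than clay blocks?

1

wooden blocks: 9.
clay blocks: 8.
9 − 8 = 1.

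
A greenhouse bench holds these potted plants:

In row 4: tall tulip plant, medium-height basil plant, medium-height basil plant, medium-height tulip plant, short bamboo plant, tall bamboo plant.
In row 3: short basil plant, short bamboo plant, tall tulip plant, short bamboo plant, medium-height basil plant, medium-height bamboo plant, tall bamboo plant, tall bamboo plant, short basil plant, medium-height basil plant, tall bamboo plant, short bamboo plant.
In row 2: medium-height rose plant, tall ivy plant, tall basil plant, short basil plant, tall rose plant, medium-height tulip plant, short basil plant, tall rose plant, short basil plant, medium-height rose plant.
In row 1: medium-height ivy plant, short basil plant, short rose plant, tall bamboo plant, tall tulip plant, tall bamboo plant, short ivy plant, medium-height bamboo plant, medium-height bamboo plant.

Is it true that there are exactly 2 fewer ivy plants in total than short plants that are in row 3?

True

ivy plants: 3.
short plants in row 3: 5.
The claim requires 5 − 3 (= 2) to equal 2, which holds.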